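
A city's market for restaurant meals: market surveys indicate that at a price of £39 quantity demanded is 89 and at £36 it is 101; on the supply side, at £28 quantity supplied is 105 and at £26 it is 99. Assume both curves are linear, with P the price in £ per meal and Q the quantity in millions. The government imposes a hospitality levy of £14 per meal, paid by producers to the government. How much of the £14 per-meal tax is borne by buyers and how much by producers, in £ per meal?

Buyers bear £6 per meal; producers bear £8 per meal.

Demand slope: (101 − 89)/(36 − 39) = -4, so Qd = 245 − 4P.
Supply slope: (99 − 105)/(26 − 28) = 3, so Qs = 3P + 21.
Before the tax: set 245 − 4P = 3P + 21 → P* = £32, Q* = 117.
With the tax collected from producers, supply shifts: Qs = 3(P − 14) + 21.
New equilibrium: buyers pay £38, producers receive £24, Q = 93. (Wedge: Pb − Ps = 14.)
Burden on buyers: £6; on producers: £8. (They sum to £14.)
The less price-elastic side of the market bears the larger share of a per-unit tax.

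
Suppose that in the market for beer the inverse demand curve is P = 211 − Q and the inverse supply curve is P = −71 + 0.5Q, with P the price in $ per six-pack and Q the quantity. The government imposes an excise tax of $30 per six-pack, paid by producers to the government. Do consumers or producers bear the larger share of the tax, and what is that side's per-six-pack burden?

Rewrite in direct form: Qd = 211 − P and Qs = 2P + 142.
Without the tax, 211 − P = 2P + 142 gives 3P = 69, so P* = $23 and Q* = 188.
With the tax collected from producers, supply shifts: Qs = 2(P − 30) + 142.
Solving gives Q = 168 with consumers paying $43 and producers receiving $13 (the $30 wedge).
Per-six-pack burden: consumers $20, producers $10.
Consumers take the larger share because demand is less price-elastic here (demand slope 1 vs supply slope 2).

Consumers bear the larger share: $20 per six-pack.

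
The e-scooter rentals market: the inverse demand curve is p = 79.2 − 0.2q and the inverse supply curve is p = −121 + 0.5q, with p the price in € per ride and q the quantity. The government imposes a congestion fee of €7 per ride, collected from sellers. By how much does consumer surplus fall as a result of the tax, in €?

Consumer surplus falls by €562.

Inverting to q(p) form: qd = 396 − 5p; qs = 2p + 242.
Before the tax: set 396 − 5p = 2p + 242 → p* = €22, q* = 286.
With the tax collected from sellers, supply shifts: qs = 2(p − 7) + 242.
New equilibrium: buyers pay €24, sellers receive €17, q = 276. (Wedge: pb − ps = 7.)
ΔCS is the trapezoid between Q = 276 and Q = 286 of height €2: ½ · (286 + 276) · 2 = €562.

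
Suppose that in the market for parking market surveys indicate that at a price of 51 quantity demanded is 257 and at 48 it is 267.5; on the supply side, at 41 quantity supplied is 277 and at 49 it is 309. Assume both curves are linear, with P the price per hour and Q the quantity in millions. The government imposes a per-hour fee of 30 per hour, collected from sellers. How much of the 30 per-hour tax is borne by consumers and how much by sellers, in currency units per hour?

Demand slope: (267.5 − 257)/(48 − 51) = -3.5, so Qd = 435.5 − 3.5P.
Supply slope: (309 − 277)/(49 − 41) = 4, so Qs = 4P + 113.
Before the tax: set 435.5 − 3.5P = 4P + 113 → P* = 43, Q* = 285.
With the tax collected from sellers, supply shifts: Qs = 4(P − 30) + 113.
New equilibrium: consumers pay 59, sellers receive 29, Q = 229. (Wedge: Pb − Ps = 30.)
Burden on consumers: 16; on sellers: 14. (They sum to 30.)
The less price-elastic side of the market bears the larger share of a per-unit tax.

Consumers bear 16 per hour; sellers bear 14 per hour.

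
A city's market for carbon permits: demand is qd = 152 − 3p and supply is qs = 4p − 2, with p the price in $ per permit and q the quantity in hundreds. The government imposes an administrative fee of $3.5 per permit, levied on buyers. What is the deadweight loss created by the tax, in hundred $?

Without the tax, 152 − 3p = 4p − 2 gives 7p = 154, so p* = $22 and q* = 86.
With the tax collected from buyers, demand (in seller-price terms) shifts: qd = 152 − 3(p + 3.5).
New equilibrium: buyers pay $24, producers receive $20.5, q = 80. (Wedge: pb − ps = 3.5.)
Quantity falls by |ΔQ| = |86 − 80| = 6.
DWL = ½ · t · |ΔQ| = ½ · 3.5 · 6 = $10.5.

Deadweight loss = $10.5 hundred.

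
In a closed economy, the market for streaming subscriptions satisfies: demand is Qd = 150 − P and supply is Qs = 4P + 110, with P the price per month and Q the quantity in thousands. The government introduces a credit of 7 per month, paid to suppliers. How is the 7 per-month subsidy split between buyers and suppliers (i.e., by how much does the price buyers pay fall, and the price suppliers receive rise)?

Buyers gain 5.6 per month; suppliers gain 1.4 per month.

Before the subsidy: set 150 − P = 4P + 110 → P* = 8, Q* = 142.
With a per-unit subsidy paid to suppliers, each receives P + 7 per unit sold, so supply becomes Qs = 4(P + 7) + 110.
Solving gives Q = 147.6 with buyers paying 2.4 and suppliers receiving 9.4 (the 7 wedge).
Gain to buyers: 5.6; to suppliers: 1.4. (They sum to 7.)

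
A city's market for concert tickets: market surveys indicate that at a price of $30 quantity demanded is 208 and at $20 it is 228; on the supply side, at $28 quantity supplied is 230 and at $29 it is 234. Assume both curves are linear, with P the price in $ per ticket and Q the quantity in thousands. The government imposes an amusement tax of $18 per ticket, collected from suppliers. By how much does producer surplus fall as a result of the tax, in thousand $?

Demand slope: (228 − 208)/(20 − 30) = -2, so Qd = 268 − 2P.
Supply slope: (234 − 230)/(29 − 28) = 4, so Qs = 4P + 118.
Before the tax: set 268 − 2P = 4P + 118 → P* = $25, Q* = 218.
With the tax collected from suppliers, supply shifts: Qs = 4(P − 18) + 118.
Solving gives Q = 194 with buyers paying $37 and suppliers receiving $19 (the $18 wedge).
ΔPS is the trapezoid between Q = 194 and Q = 218 of height $6: ½ · (218 + 194) · 6 = $1236.

Producer surplus falls by $1236 thousand.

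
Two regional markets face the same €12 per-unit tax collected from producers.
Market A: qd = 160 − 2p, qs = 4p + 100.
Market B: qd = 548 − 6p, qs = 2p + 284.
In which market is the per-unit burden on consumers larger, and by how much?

Market A, by €5.

Market A: pre-tax p* = €10, q* = 140; post-tax q = 124; per-unit burden on consumers = €8.
Market B: pre-tax p* = €33, q* = 350; post-tax q = 332; per-unit burden on consumers = €3.
Difference: €8 vs €3 → market A is larger by €5.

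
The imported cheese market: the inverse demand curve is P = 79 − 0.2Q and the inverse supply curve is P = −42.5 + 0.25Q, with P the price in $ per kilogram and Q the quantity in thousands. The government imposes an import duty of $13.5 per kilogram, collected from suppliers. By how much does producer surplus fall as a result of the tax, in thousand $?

Rewrite in direct form: Qd = 395 − 5P and Qs = 4P + 170.
Before the tax: set 395 − 5P = 4P + 170 → P* = $25, Q* = 270.
With the tax collected from suppliers, supply shifts: Qs = 4(P − 13.5) + 170.
Solving gives Q = 240 with consumers paying $31 and suppliers receiving $17.5 (the $13.5 wedge).
ΔPS is the trapezoid between Q = 240 and Q = 270 of height $7.5: ½ · (270 + 240) · 7.5 = $1912.5.

Producer surplus falls by $1912.5 thousand.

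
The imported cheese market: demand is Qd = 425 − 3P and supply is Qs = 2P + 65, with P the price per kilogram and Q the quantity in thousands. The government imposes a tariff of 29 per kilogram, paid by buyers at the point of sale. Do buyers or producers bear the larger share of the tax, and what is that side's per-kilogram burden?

Producers bear the larger share: 17.4 per kilogram.

Before the tax: set 425 − 3P = 2P + 65 → P* = 72, Q* = 209.
With the tax collected from buyers, demand (in seller-price terms) shifts: Qd = 425 − 3(P + 29).
Solving gives Q = 174.2 with buyers paying 83.6 and producers receiving 54.6 (the 29 wedge).
Per-kilogram burden: buyers 11.6, producers 17.4.
Producers take the larger share because supply is less price-elastic here (demand slope 3 vs supply slope 2).
The less price-elastic side of the market bears the larger share of a per-unit tax.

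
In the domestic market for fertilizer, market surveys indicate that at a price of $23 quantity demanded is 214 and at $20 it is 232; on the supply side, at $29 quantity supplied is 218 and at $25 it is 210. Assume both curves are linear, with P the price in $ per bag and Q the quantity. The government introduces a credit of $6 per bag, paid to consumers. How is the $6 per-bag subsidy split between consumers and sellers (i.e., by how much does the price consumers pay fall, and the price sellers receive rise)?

Consumers gain $1.5 per bag; sellers gain $4.5 per bag.

Demand slope: (232 − 214)/(20 − 23) = -6, so Qd = 352 − 6P.
Supply slope: (210 − 218)/(25 − 29) = 2, so Qs = 2P + 160.
Before the subsidy: set 352 − 6P = 2P + 160 → P* = $24, Q* = 208.
With a per-unit subsidy paid to consumers, each effectively pays P − 6, so demand becomes Qd = 352 − 6(P − 6).
Solving gives Q = 217 with consumers paying $22.5 and sellers receiving $28.5 (the $6 wedge).
Gain to consumers: $1.5; to sellers: $4.5. (They sum to $6.)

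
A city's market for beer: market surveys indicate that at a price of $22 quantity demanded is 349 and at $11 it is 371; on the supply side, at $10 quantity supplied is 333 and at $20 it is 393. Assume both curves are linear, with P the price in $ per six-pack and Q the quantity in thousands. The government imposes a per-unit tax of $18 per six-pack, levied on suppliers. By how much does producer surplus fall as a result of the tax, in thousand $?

Demand slope: (371 − 349)/(11 − 22) = -2, so Qd = 393 − 2P.
Supply slope: (393 − 333)/(20 − 10) = 6, so Qs = 6P + 273.
Before the tax: set 393 − 2P = 6P + 273 → P* = $15, Q* = 363.
With the tax collected from suppliers, supply shifts: Qs = 6(P − 18) + 273.
New equilibrium: consumers pay $28.5, suppliers receive $10.5, Q = 336. (Wedge: Pb − Ps = 18.)
ΔPS is the trapezoid between Q = 336 and Q = 363 of height $4.5: ½ · (363 + 336) · 4.5 = $1572.75.

Producer surplus falls by $1572.75 thousand.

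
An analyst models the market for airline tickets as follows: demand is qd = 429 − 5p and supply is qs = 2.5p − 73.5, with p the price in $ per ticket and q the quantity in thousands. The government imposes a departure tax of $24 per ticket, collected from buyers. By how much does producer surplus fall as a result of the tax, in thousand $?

Without the tax, 429 − 5p = 2.5p − 73.5 gives 7.5p = 502.5, so p* = $67 and q* = 94.
With the tax collected from buyers, demand (in seller-price terms) shifts: qd = 429 − 5(p + 24).
Solving gives q = 54 with buyers paying $75 and producers receiving $51 (the $24 wedge).
ΔPS is the trapezoid between Q = 54 and Q = 94 of height $16: ½ · (94 + 54) · 16 = $1184.

Producer surplus falls by $1184 thousand.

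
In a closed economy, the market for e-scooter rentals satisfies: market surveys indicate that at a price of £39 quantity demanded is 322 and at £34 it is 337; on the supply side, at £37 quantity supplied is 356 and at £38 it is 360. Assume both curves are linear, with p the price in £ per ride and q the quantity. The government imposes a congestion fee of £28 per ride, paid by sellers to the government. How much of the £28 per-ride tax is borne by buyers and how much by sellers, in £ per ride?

Demand slope: (337 − 322)/(34 − 39) = -3, so qd = 439 − 3p.
Supply slope: (360 − 356)/(38 − 37) = 4, so qs = 4p + 208.
Without the tax, 439 − 3p = 4p + 208 gives 7p = 231, so p* = £33 and q* = 340.
With the tax collected from sellers, supply shifts: qs = 4(p − 28) + 208.
Solving gives q = 292 with buyers paying £49 and sellers receiving £21 (the £28 wedge).
Burden on buyers: £16; on sellers: £12. (They sum to £28.)
The less price-elastic side of the market bears the larger share of a per-unit tax.

Buyers bear £16 per ride; sellers bear £12 per ride.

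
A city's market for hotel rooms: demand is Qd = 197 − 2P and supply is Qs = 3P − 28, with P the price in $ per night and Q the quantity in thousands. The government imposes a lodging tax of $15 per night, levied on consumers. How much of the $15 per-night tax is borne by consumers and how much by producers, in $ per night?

Consumers bear $9 per night; producers bear $6 per night.

Without the tax, 197 − 2P = 3P − 28 gives 5P = 225, so P* = $45 and Q* = 107.
With the tax collected from consumers, demand (in seller-price terms) shifts: Qd = 197 − 2(P + 15).
New equilibrium: consumers pay $54, producers receive $39, Q = 89. (Wedge: Pb − Ps = 15.)
Burden on consumers: $9; on producers: $6. (They sum to $15.)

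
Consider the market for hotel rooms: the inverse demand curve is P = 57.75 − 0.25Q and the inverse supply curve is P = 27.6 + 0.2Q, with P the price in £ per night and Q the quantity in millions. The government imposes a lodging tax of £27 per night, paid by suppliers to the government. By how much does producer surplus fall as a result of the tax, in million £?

Producer surplus falls by £444 million.

Inverting to Q(P) form: Qd = 231 − 4P; Qs = 5P − 138.
Without the tax, 231 − 4P = 5P − 138 gives 9P = 369, so P* = £41 and Q* = 67.
With the tax collected from suppliers, supply shifts: Qs = 5(P − 27) − 138.
Solving gives Q = 7 with buyers paying £56 and suppliers receiving £29 (the £27 wedge).
ΔPS is the trapezoid between Q = 7 and Q = 67 of height £12: ½ · (67 + 7) · 12 = £444.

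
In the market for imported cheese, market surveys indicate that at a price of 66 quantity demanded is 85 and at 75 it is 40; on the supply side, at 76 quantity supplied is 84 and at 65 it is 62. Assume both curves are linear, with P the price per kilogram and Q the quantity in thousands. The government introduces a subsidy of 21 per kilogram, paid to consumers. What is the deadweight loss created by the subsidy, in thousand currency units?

Demand slope: (40 − 85)/(75 − 66) = -5, so Qd = 415 − 5P.
Supply slope: (62 − 84)/(65 − 76) = 2, so Qs = 2P − 68.
Without the subsidy, 415 − 5P = 2P − 68 gives 7P = 483, so P* = 69 and Q* = 70.
With a per-unit subsidy paid to consumers, each effectively pays P − 21, so demand becomes Qd = 415 − 5(P − 21).
New equilibrium: consumers pay 63, sellers receive 84, Q = 100. (Wedge: Pb − Ps = −21.)
Quantity rises by |ΔQ| = |70 − 100| = 30.
DWL = ½ · t · |ΔQ| = ½ · 21 · 30 = 315.

Deadweight loss = 315 thousand.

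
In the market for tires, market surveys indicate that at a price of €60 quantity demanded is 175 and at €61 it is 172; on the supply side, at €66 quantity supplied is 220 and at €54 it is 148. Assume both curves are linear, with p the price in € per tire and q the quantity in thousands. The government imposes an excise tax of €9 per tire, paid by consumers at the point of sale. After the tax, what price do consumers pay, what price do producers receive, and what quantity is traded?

Consumers pay €65; producers receive €56; quantity = 160.

Demand slope: (172 − 175)/(61 − 60) = -3, so qd = 355 − 3p.
Supply slope: (148 − 220)/(54 − 66) = 6, so qs = 6p − 176.
Before the tax: set 355 − 3p = 6p − 176 → p* = €59, q* = 178.
With the tax collected from consumers, demand (in seller-price terms) shifts: qd = 355 − 3(p + 9).
New equilibrium: consumers pay €65, producers receive €56, q = 160. (Wedge: pb − ps = 9.)
The less price-elastic side of the market bears the larger share of a per-unit tax.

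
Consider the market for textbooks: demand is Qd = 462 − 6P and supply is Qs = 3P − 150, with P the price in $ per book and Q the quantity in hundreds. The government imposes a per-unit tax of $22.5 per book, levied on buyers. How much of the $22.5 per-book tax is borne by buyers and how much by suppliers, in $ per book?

Before the tax: set 462 − 6P = 3P − 150 → P* = $68, Q* = 54.
With the tax collected from buyers, demand (in seller-price terms) shifts: Qd = 462 − 6(P + 22.5).
Solving gives Q = 9 with buyers paying $75.5 and suppliers receiving $53 (the $22.5 wedge).
Burden on buyers: $7.5; on suppliers: $15. (They sum to $22.5.)
The less price-elastic side of the market bears the larger share of a per-unit tax.

Buyers bear $7.5 per book; suppliers bear $15 per book.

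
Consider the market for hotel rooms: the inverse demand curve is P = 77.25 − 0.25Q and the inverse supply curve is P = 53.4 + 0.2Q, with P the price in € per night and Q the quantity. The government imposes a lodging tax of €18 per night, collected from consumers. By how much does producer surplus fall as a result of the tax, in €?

Producer surplus falls by €264.

Inverting to Q(P) form: Qd = 309 − 4P; Qs = 5P − 267.
Without the tax, 309 − 4P = 5P − 267 gives 9P = 576, so P* = €64 and Q* = 53.
With the tax collected from consumers, demand (in seller-price terms) shifts: Qd = 309 − 4(P + 18).
Solving gives Q = 13 with consumers paying €74 and sellers receiving €56 (the €18 wedge).
ΔPS is the trapezoid between Q = 13 and Q = 53 of height €8: ½ · (53 + 13) · 8 = €264.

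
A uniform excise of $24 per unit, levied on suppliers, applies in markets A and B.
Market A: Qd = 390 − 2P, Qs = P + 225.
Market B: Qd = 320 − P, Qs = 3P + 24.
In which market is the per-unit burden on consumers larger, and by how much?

Market B, by $10.

Market A: pre-tax P* = $55, Q* = 280; post-tax Q = 264; per-unit burden on consumers = $8.
Market B: pre-tax P* = $74, Q* = 246; post-tax Q = 228; per-unit burden on consumers = $18.
Difference: $8 vs $18 → market B is larger by $10.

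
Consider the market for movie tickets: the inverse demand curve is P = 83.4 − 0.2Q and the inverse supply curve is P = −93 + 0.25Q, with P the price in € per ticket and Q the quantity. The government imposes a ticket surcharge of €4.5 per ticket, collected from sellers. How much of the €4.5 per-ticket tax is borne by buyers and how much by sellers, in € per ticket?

Inverting to Q(P) form: Qd = 417 − 5P; Qs = 4P + 372.
Without the tax, 417 − 5P = 4P + 372 gives 9P = 45, so P* = €5 and Q* = 392.
With the tax collected from sellers, supply shifts: Qs = 4(P − 4.5) + 372.
New equilibrium: buyers pay €7, sellers receive €2.5, Q = 382. (Wedge: Pb − Ps = 4.5.)
Burden on buyers: €2; on sellers: €2.5. (They sum to €4.5.)

Buyers bear €2 per ticket; sellers bear €2.5 per ticket.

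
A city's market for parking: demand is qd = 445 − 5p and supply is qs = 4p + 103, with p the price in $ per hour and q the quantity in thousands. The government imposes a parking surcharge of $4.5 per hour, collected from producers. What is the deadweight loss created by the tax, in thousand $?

Without the tax, 445 − 5p = 4p + 103 gives 9p = 342, so p* = $38 and q* = 255.
With the tax collected from producers, supply shifts: qs = 4(p − 4.5) + 103.
Solving gives q = 245 with buyers paying $40 and producers receiving $35.5 (the $4.5 wedge).
Quantity falls by |ΔQ| = |255 − 245| = 10.
DWL = ½ · t · |ΔQ| = ½ · 4.5 · 10 = $22.5.

Deadweight loss = $22.5 thousand.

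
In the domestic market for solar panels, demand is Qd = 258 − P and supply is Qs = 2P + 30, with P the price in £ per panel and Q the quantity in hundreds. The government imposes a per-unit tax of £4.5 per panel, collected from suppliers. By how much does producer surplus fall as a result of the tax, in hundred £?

Without the tax, 258 − P = 2P + 30 gives 3P = 228, so P* = £76 and Q* = 182.
With the tax collected from suppliers, supply shifts: Qs = 2(P − 4.5) + 30.
New equilibrium: buyers pay £79, suppliers receive £74.5, Q = 179. (Wedge: Pb − Ps = 4.5.)
ΔPS is the trapezoid between Q = 179 and Q = 182 of height £1.5: ½ · (182 + 179) · 1.5 = £270.75.

Producer surplus falls by £270.75 hundred.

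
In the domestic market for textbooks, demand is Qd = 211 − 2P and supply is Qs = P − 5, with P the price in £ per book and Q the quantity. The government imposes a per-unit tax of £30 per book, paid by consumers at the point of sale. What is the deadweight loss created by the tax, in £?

Deadweight loss = £300.

Before the tax: set 211 − 2P = P − 5 → P* = £72, Q* = 67.
With the tax collected from consumers, demand (in seller-price terms) shifts: Qd = 211 − 2(P + 30).
Solving gives Q = 47 with consumers paying £82 and sellers receiving £52 (the £30 wedge).
Quantity falls by |ΔQ| = |67 − 47| = 20.
DWL = ½ · t · |ΔQ| = ½ · 30 · 20 = £300.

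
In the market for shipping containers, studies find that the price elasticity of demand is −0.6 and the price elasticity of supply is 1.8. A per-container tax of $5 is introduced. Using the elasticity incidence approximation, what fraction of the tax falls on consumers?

Consumers' share ≈ 0.75.

Incidence ratio: consumers' share ≈ εs / (εs + |εd|) = 1.8 / (1.8 + 0.6) = 0.75.
Supply is the more elastic side, so consumers bear the larger share.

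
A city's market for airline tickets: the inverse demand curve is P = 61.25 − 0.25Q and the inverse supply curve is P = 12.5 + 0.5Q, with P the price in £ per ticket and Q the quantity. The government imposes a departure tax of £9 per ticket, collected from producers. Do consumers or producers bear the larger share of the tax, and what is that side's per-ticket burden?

Inverting to Q(P) form: Qd = 245 − 4P; Qs = 2P − 25.
Without the tax, 245 − 4P = 2P − 25 gives 6P = 270, so P* = £45 and Q* = 65.
With the tax collected from producers, supply shifts: Qs = 2(P − 9) − 25.
Solving gives Q = 53 with consumers paying £48 and producers receiving £39 (the £9 wedge).
Per-ticket burden: consumers £3, producers £6.
Producers take the larger share because supply is less price-elastic here (demand slope 4 vs supply slope 2).

Producers bear the larger share: £6 per ticket.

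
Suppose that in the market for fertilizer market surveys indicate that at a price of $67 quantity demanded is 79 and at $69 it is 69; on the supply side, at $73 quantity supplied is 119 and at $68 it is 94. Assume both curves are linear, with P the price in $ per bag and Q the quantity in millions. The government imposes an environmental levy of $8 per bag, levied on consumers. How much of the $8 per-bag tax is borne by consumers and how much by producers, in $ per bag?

Consumers bear $4 per bag; producers bear $4 per bag.

Demand slope: (69 − 79)/(69 − 67) = -5, so Qd = 414 − 5P.
Supply slope: (94 − 119)/(68 − 73) = 5, so Qs = 5P − 246.
Before the tax: set 414 − 5P = 5P − 246 → P* = $66, Q* = 84.
With the tax collected from consumers, demand (in seller-price terms) shifts: Qd = 414 − 5(P + 8).
New equilibrium: consumers pay $70, producers receive $62, Q = 64. (Wedge: Pb − Ps = 8.)
Burden on consumers: $4; on producers: $4. (They sum to $8.)
The less price-elastic side of the market bears the larger share of a per-unit tax.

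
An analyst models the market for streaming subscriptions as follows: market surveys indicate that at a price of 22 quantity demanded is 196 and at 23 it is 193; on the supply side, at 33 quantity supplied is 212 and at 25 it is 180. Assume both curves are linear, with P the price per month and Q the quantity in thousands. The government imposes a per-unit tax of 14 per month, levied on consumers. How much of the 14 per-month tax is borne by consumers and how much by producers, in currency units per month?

Demand slope: (193 − 196)/(23 − 22) = -3, so Qd = 262 − 3P.
Supply slope: (180 − 212)/(25 − 33) = 4, so Qs = 4P + 80.
Without the tax, 262 − 3P = 4P + 80 gives 7P = 182, so P* = 26 and Q* = 184.
With the tax collected from consumers, demand (in seller-price terms) shifts: Qd = 262 − 3(P + 14).
Solving gives Q = 160 with consumers paying 34 and producers receiving 20 (the 14 wedge).
Burden on consumers: 8; on producers: 6. (They sum to 14.)

Consumers bear 8 per month; producers bear 6 per month.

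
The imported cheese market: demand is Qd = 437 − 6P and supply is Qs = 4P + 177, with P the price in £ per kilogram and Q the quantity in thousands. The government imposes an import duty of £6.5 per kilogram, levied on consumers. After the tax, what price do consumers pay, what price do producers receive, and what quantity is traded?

Before the tax: set 437 − 6P = 4P + 177 → P* = £26, Q* = 281.
With the tax collected from consumers, demand (in seller-price terms) shifts: Qd = 437 − 6(P + 6.5).
New equilibrium: consumers pay £28.6, producers receive £22.1, Q = 265.4. (Wedge: Pb − Ps = 6.5.)
The less price-elastic side of the market bears the larger share of a per-unit tax.

Consumers pay £28.6; producers receive £22.1; quantity = 265.4.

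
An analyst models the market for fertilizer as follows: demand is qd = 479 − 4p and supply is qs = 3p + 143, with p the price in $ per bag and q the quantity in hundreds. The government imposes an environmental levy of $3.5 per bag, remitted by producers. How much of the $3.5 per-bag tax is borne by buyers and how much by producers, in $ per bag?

Without the tax, 479 − 4p = 3p + 143 gives 7p = 336, so p* = $48 and q* = 287.
With the tax collected from producers, supply shifts: qs = 3(p − 3.5) + 143.
New equilibrium: buyers pay $49.5, producers receive $46, q = 281. (Wedge: pb − ps = 3.5.)
Burden on buyers: $1.5; on producers: $2. (They sum to $3.5.)
The less price-elastic side of the market bears the larger share of a per-unit tax.

Buyers bear $1.5 per bag; producers bear $2 per bag.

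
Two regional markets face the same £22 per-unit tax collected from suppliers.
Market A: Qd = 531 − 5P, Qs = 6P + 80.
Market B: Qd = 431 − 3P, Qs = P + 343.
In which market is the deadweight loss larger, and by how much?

Market A, by £478.5.

Market A: pre-tax P* = £41, Q* = 326; post-tax Q = 266; deadweight loss = £660.
Market B: pre-tax P* = £22, Q* = 365; post-tax Q = 348.5; deadweight loss = £181.5.
Difference: £660 vs £181.5 → market A is larger by £478.5.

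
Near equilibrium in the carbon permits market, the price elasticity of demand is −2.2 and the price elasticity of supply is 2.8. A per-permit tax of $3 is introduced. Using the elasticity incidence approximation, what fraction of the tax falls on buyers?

Incidence ratio: buyers' share ≈ εs / (εs + |εd|) = 2.8 / (2.8 + 2.2) = 0.56.
Supply is the more elastic side, so buyers bear the larger share.

Buyers' share ≈ 0.56.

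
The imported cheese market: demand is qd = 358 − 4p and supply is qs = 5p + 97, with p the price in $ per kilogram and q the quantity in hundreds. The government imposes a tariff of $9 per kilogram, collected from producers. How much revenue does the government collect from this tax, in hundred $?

Tax revenue = $1998 hundred.

Without the tax, 358 − 4p = 5p + 97 gives 9p = 261, so p* = $29 and q* = 242.
With the tax collected from producers, supply shifts: qs = 5(p − 9) + 97.
New equilibrium: consumers pay $34, producers receive $25, q = 222. (Wedge: pb − ps = 9.)
Revenue = t · Q = 9 · 222 = $1998.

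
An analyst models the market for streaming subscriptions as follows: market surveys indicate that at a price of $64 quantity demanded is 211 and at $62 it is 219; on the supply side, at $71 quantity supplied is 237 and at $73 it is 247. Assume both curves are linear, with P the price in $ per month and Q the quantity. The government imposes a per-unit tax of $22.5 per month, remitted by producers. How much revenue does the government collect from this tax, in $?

Tax revenue = $3532.5.

Demand slope: (219 − 211)/(62 − 64) = -4, so Qd = 467 − 4P.
Supply slope: (247 − 237)/(73 − 71) = 5, so Qs = 5P − 118.
Before the tax: set 467 − 4P = 5P − 118 → P* = $65, Q* = 207.
With the tax collected from producers, supply shifts: Qs = 5(P − 22.5) − 118.
New equilibrium: consumers pay $77.5, producers receive $55, Q = 157. (Wedge: Pb − Ps = 22.5.)
Revenue = t · Q = 22.5 · 157 = $3532.5.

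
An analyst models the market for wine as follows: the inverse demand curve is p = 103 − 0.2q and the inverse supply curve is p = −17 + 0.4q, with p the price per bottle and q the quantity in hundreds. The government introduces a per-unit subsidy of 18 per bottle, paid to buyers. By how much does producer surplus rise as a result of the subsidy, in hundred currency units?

Inverting to q(p) form: qd = 515 − 5p; qs = 2.5p + 42.5.
Without the subsidy, 515 − 5p = 2.5p + 42.5 gives 7.5p = 472.5, so p* = 63 and q* = 200.
With a per-unit subsidy paid to buyers, each effectively pays p − 18, so demand becomes qd = 515 − 5(p − 18).
New equilibrium: buyers pay 57, producers receive 75, q = 230. (Wedge: pb − ps = −18.)
ΔPS is the trapezoid between Q = 230 and Q = 200 of height 12: ½ · (200 + 230) · 12 = 2580.

Producer surplus rises by 2580 hundred.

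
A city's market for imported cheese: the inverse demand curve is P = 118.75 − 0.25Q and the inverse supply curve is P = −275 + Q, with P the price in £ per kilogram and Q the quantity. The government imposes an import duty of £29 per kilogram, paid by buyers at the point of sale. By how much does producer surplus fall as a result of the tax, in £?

Producer surplus falls by £7038.88.

Inverting to Q(P) form: Qd = 475 − 4P; Qs = P + 275.
Without the tax, 475 − 4P = P + 275 gives 5P = 200, so P* = £40 and Q* = 315.
With the tax collected from buyers, demand (in seller-price terms) shifts: Qd = 475 − 4(P + 29).
New equilibrium: buyers pay £45.8, producers receive £16.8, Q = 291.8. (Wedge: Pb − Ps = 29.)
ΔPS is the trapezoid between Q = 291.8 and Q = 315 of height £23.2: ½ · (315 + 291.8) · 23.2 = £7038.88.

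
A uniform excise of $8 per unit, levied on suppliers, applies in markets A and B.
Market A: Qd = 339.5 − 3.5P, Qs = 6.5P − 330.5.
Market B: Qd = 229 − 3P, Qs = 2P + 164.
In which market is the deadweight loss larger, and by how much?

Market A, by $34.4.

Market A: pre-tax P* = $67, Q* = 105; post-tax Q = 86.8; deadweight loss = $72.8.
Market B: pre-tax P* = $13, Q* = 190; post-tax Q = 180.4; deadweight loss = $38.4.
Difference: $72.8 vs $38.4 → market A is larger by $34.4.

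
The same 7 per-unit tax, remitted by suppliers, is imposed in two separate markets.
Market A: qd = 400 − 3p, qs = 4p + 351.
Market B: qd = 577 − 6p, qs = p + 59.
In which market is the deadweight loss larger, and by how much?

Market A: pre-tax p* = 7, q* = 379; post-tax q = 367; deadweight loss = 42.
Market B: pre-tax p* = 74, q* = 133; post-tax q = 127; deadweight loss = 21.
Difference: 42 vs 21 → market A is larger by 21.

Market A, by 21.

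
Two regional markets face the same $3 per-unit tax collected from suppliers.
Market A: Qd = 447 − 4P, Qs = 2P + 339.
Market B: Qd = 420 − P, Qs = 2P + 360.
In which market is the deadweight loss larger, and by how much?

Market A, by $3.

Market A: pre-tax P* = $18, Q* = 375; post-tax Q = 371; deadweight loss = $6.
Market B: pre-tax P* = $20, Q* = 400; post-tax Q = 398; deadweight loss = $3.
Difference: $6 vs $3 → market A is larger by $3.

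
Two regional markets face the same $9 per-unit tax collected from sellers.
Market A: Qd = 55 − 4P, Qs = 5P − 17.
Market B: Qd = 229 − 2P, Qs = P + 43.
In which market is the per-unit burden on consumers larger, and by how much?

Market A: pre-tax P* = $8, Q* = 23; post-tax Q = 3; per-unit burden on consumers = $5.
Market B: pre-tax P* = $62, Q* = 105; post-tax Q = 99; per-unit burden on consumers = $3.
Difference: $5 vs $3 → market A is larger by $2.

Market A, by $2.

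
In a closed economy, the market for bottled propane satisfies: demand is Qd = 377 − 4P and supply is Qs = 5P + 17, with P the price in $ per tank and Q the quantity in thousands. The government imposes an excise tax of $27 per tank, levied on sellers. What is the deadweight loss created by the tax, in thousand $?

Deadweight loss = $810 thousand.

Without the tax, 377 − 4P = 5P + 17 gives 9P = 360, so P* = $40 and Q* = 217.
With the tax collected from sellers, supply shifts: Qs = 5(P − 27) + 17.
New equilibrium: consumers pay $55, sellers receive $28, Q = 157. (Wedge: Pb − Ps = 27.)
Quantity falls by |ΔQ| = |217 − 157| = 60.
DWL = ½ · t · |ΔQ| = ½ · 27 · 60 = $810.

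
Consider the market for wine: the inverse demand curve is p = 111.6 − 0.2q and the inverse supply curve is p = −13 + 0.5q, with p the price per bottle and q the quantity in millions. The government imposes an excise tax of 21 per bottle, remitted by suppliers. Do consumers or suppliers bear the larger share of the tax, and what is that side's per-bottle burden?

Suppliers bear the larger share: 15 per bottle.

Rewrite in direct form: qd = 558 − 5p and qs = 2p + 26.
Before the tax: set 558 − 5p = 2p + 26 → p* = 76, q* = 178.
With the tax collected from suppliers, supply shifts: qs = 2(p − 21) + 26.
New equilibrium: consumers pay 82, suppliers receive 61, q = 148. (Wedge: pb − ps = 21.)
Per-bottle burden: consumers 6, suppliers 15.
Suppliers take the larger share because supply is less price-elastic here (demand slope 5 vs supply slope 2).
The less price-elastic side of the market bears the larger share of a per-unit tax.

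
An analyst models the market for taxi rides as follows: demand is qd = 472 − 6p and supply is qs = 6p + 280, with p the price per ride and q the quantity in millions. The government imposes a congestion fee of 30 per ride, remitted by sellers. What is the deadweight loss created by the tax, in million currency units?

Deadweight loss = 1350 million.

Without the tax, 472 − 6p = 6p + 280 gives 12p = 192, so p* = 16 and q* = 376.
With the tax collected from sellers, supply shifts: qs = 6(p − 30) + 280.
Solving gives q = 286 with consumers paying 31 and sellers receiving 1 (the 30 wedge).
Quantity falls by |ΔQ| = |376 − 286| = 90.
DWL = ½ · t · |ΔQ| = ½ · 30 · 90 = 1350.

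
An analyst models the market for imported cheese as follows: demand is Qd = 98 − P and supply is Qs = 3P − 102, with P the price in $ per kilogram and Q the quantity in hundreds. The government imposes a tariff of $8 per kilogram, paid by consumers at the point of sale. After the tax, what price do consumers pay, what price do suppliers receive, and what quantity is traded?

Consumers pay $56; suppliers receive $48; quantity = 42.

Without the tax, 98 − P = 3P − 102 gives 4P = 200, so P* = $50 and Q* = 48.
With the tax collected from consumers, demand (in seller-price terms) shifts: Qd = 98 − (P + 8).
New equilibrium: consumers pay $56, suppliers receive $48, Q = 42. (Wedge: Pb − Ps = 8.)
The less price-elastic side of the market bears the larger share of a per-unit tax.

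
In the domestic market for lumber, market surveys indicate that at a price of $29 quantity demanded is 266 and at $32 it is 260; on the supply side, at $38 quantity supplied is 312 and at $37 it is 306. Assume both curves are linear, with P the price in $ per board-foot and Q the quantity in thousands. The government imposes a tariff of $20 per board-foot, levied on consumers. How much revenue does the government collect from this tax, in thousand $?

Demand slope: (260 − 266)/(32 − 29) = -2, so Qd = 324 − 2P.
Supply slope: (306 − 312)/(37 − 38) = 6, so Qs = 6P + 84.
Before the tax: set 324 − 2P = 6P + 84 → P* = $30, Q* = 264.
With the tax collected from consumers, demand (in seller-price terms) shifts: Qd = 324 − 2(P + 20).
Solving gives Q = 234 with consumers paying $45 and sellers receiving $25 (the $20 wedge).
Revenue = t · Q = 20 · 234 = $4680.

Tax revenue = $4680 thousand.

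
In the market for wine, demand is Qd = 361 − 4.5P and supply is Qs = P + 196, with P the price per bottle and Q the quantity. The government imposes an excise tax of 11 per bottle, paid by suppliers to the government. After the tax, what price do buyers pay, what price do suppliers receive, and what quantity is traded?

Buyers pay 32; suppliers receive 21; quantity = 217.

Without the tax, 361 − 4.5P = P + 196 gives 5.5P = 165, so P* = 30 and Q* = 226.
With the tax collected from suppliers, supply shifts: Qs = (P − 11) + 196.
Solving gives Q = 217 with buyers paying 32 and suppliers receiving 21 (the 11 wedge).
The less price-elastic side of the market bears the larger share of a per-unit tax.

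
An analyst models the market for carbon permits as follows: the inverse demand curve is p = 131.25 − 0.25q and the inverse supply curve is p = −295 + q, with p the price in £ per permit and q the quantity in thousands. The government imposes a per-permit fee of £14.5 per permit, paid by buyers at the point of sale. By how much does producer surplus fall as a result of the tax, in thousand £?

Producer surplus falls by £3888.32 thousand.

Inverting to q(p) form: qd = 525 − 4p; qs = p + 295.
Before the tax: set 525 − 4p = p + 295 → p* = £46, q* = 341.
With the tax collected from buyers, demand (in seller-price terms) shifts: qd = 525 − 4(p + 14.5).
New equilibrium: buyers pay £48.9, producers receive £34.4, q = 329.4. (Wedge: pb − ps = 14.5.)
ΔPS is the trapezoid between Q = 329.4 and Q = 341 of height £11.6: ½ · (341 + 329.4) · 11.6 = £3888.32.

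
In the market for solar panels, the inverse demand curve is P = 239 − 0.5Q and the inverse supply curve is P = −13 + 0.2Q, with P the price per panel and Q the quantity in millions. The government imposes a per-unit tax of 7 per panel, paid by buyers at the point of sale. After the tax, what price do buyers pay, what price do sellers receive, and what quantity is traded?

Inverting to Q(P) form: Qd = 478 − 2P; Qs = 5P + 65.
Before the tax: set 478 − 2P = 5P + 65 → P* = 59, Q* = 360.
With the tax collected from buyers, demand (in seller-price terms) shifts: Qd = 478 − 2(P + 7).
New equilibrium: buyers pay 64, sellers receive 57, Q = 350. (Wedge: Pb − Ps = 7.)
The less price-elastic side of the market bears the larger share of a per-unit tax.

Buyers pay 64; sellers receive 57; quantity = 350.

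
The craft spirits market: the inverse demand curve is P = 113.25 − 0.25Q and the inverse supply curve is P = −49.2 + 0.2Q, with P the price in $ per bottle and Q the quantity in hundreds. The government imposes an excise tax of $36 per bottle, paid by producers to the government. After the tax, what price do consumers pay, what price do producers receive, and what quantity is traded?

Rewrite in direct form: Qd = 453 − 4P and Qs = 5P + 246.
Without the tax, 453 − 4P = 5P + 246 gives 9P = 207, so P* = $23 and Q* = 361.
With the tax collected from producers, supply shifts: Qs = 5(P − 36) + 246.
Solving gives Q = 281 with consumers paying $43 and producers receiving $7 (the $36 wedge).

Consumers pay $43; producers receive $7; quantity = 281.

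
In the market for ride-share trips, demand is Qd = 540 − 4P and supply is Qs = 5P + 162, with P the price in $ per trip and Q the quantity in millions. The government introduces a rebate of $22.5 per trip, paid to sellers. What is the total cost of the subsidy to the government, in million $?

Before the subsidy: set 540 − 4P = 5P + 162 → P* = $42, Q* = 372.
With a per-unit subsidy paid to sellers, each receives P + 22.5 per unit sold, so supply becomes Qs = 5(P + 22.5) + 162.
Solving gives Q = 422 with consumers paying $29.5 and sellers receiving $52 (the $22.5 wedge).
Outlay = t · Q = 22.5 · 422 = $9495.

Government outlay = $9495 million.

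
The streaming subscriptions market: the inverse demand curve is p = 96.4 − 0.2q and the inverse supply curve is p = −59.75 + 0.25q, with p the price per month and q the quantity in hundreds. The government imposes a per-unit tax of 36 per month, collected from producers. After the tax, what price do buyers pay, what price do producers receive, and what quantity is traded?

Buyers pay 43; producers receive 7; quantity = 267.

Rewrite in direct form: qd = 482 − 5p and qs = 4p + 239.
Before the tax: set 482 − 5p = 4p + 239 → p* = 27, q* = 347.
With the tax collected from producers, supply shifts: qs = 4(p − 36) + 239.
Solving gives q = 267 with buyers paying 43 and producers receiving 7 (the 36 wedge).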